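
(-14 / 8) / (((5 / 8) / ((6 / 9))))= -28 / 15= -1.87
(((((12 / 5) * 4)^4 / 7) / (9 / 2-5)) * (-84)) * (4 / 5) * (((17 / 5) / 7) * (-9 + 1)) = -69306679296 / 109375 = -633661.07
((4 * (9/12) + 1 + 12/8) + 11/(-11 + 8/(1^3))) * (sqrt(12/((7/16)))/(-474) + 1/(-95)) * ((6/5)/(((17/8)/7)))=-0.16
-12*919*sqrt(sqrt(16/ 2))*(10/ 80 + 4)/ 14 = -90981*2^(3/ 4)/ 28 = -5464.69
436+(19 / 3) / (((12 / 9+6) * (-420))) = 4028621 / 9240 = 436.00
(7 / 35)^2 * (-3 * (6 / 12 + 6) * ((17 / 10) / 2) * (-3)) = 1.99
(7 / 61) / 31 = 7 / 1891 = 0.00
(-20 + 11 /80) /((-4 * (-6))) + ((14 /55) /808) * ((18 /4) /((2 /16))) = -1741187 /2133120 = -0.82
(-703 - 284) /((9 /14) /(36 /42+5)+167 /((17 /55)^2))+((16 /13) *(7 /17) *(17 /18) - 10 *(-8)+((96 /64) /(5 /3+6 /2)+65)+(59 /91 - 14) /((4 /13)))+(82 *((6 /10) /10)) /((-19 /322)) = 595056927533147 /32232239225550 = 18.46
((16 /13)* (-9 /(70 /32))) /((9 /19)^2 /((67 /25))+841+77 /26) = -111453696 /18577579685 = -0.01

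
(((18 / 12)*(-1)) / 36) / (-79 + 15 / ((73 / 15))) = 0.00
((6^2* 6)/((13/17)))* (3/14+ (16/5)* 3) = 1261332/455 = 2772.16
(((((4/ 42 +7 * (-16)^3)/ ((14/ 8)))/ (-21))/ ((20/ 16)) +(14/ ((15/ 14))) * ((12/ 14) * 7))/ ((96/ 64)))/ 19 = 21687728/ 879795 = 24.65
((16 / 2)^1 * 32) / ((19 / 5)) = 1280 / 19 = 67.37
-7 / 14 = -0.50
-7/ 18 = -0.39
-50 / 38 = -25 / 19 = -1.32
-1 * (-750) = 750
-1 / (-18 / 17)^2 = -289 / 324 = -0.89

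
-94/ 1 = -94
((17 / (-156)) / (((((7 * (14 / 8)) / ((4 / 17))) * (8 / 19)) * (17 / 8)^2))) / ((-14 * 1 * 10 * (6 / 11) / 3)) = 836 / 19329765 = 0.00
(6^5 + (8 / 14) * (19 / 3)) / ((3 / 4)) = 653488 / 63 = 10372.83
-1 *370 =-370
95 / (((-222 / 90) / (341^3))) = -56503844925 / 37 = -1527130943.92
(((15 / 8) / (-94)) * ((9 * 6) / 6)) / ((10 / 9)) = -243 / 1504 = -0.16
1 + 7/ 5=12/ 5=2.40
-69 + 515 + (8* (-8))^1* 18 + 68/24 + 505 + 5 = -1159/6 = -193.17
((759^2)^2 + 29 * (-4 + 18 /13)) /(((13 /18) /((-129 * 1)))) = -10017807247792854 /169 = -59276965963271.33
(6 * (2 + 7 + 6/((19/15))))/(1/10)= 15660/19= 824.21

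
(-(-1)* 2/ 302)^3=1/ 3442951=0.00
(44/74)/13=22/481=0.05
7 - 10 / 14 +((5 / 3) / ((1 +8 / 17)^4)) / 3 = 31522147 / 4921875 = 6.40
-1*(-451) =451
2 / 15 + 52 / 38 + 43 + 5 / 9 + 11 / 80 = 123653 / 2736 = 45.19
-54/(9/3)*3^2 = -162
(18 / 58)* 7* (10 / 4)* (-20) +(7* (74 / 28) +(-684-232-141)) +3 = -1144.12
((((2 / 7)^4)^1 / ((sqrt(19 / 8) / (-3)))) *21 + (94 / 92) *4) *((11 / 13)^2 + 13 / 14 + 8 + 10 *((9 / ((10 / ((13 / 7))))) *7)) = 14083127 / 27209- 43148304 *sqrt(38) / 7709611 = 483.09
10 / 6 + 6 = 23 / 3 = 7.67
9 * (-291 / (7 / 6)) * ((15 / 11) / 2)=-117855 / 77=-1530.58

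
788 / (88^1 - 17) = 788 / 71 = 11.10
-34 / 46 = -0.74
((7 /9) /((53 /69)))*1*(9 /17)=0.54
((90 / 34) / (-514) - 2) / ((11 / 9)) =-157689 / 96118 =-1.64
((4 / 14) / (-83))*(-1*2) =4 / 581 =0.01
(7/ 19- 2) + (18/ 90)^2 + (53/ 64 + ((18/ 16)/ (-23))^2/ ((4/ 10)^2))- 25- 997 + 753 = -269.75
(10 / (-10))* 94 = -94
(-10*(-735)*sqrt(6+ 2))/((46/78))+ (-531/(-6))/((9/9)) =177/2+ 573300*sqrt(2)/23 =35339.31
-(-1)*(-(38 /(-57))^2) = -4 /9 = -0.44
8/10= 4/5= 0.80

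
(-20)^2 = 400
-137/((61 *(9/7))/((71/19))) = -68089/10431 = -6.53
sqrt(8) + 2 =2 + 2 * sqrt(2) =4.83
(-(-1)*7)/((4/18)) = 63/2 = 31.50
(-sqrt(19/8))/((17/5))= -5 * sqrt(38)/68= -0.45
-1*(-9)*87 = 783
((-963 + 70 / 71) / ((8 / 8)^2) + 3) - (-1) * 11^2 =-59499 / 71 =-838.01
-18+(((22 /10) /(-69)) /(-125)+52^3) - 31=6061606886 /43125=140559.00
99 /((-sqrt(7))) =-99 * sqrt(7) /7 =-37.42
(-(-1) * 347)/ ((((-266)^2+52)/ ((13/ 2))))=4511/ 141616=0.03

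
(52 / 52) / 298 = 0.00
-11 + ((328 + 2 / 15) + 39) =5342 / 15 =356.13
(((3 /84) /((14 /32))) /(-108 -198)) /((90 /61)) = -61 /337365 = -0.00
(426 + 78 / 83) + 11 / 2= 71785 / 166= 432.44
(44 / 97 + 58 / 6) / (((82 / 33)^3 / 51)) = 1799185905 / 53482696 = 33.64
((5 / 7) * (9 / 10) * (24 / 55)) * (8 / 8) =108 / 385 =0.28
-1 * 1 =-1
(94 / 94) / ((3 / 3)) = 1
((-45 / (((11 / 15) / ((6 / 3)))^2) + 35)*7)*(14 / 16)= -1776985 / 968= -1835.73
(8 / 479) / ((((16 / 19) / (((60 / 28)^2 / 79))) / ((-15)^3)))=-14428125 / 3708418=-3.89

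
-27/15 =-9/5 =-1.80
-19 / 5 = -3.80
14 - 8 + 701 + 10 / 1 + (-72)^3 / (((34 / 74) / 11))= -151899747 / 17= -8935279.24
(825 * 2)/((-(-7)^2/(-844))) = 1392600/49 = 28420.41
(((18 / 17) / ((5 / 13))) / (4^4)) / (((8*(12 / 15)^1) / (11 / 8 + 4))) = 5031 / 557056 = 0.01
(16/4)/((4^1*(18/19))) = 19/18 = 1.06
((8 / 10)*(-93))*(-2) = 744 / 5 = 148.80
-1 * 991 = -991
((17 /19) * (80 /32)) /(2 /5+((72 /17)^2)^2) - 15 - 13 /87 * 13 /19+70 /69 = -48014939308421 /3409957617412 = -14.08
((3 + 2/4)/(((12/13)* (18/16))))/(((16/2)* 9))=91/1944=0.05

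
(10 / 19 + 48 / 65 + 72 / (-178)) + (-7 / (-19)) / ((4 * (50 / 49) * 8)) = 30655411 / 35172800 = 0.87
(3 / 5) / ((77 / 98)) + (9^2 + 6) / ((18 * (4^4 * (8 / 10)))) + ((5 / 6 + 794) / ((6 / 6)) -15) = 87929101 / 112640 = 780.62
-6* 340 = -2040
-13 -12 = -25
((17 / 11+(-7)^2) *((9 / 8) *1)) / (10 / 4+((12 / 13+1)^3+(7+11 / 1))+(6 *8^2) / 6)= 305383 / 491997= 0.62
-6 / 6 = -1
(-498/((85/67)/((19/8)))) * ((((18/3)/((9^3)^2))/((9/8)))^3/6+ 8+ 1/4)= -8478140713274074038331775/1102295001621161544624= -7691.35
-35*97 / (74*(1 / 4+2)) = -6790 / 333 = -20.39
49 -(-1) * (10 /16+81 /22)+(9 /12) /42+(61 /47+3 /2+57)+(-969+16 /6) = -18526619 /21714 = -853.21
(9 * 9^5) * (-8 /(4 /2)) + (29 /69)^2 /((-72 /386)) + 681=-364230888181 /171396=-2125083.95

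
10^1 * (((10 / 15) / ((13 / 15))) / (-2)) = -50 / 13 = -3.85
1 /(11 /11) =1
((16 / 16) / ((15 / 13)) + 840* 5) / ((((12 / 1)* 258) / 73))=4599949 / 46440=99.05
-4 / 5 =-0.80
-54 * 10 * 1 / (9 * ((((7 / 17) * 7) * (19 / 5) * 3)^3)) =-12282500 / 7262590419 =-0.00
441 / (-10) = -441 / 10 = -44.10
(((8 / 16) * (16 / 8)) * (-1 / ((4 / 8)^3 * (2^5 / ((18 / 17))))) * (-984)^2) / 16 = -272322 / 17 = -16018.94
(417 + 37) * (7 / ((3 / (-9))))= -9534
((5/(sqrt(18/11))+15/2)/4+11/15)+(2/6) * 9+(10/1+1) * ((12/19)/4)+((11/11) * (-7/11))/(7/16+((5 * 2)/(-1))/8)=5 * sqrt(22)/24+2650181/326040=9.11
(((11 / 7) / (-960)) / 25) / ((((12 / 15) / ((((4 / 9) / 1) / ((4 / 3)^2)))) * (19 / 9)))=-33 / 3404800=-0.00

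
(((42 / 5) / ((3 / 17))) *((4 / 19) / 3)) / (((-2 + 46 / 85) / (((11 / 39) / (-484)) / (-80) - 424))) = 117752192537 / 121286880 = 970.86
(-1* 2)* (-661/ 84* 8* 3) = 2644/ 7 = 377.71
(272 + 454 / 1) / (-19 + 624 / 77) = -66.63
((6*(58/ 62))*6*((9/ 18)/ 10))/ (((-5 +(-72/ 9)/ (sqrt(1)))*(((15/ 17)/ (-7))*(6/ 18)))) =31059/ 10075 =3.08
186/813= 62/271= 0.23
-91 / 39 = -2.33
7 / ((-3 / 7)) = -16.33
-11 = -11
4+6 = 10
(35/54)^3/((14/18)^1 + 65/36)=42875/406782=0.11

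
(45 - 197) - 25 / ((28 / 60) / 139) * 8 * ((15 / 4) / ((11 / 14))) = -3129172 / 11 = -284470.18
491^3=118370771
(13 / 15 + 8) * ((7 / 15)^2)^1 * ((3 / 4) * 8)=11.59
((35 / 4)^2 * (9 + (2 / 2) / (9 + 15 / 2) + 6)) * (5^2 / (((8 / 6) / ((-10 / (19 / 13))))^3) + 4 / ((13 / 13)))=-112725402015275 / 28972416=-3890783.63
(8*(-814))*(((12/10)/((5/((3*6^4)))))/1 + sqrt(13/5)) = -151911936/25-6512*sqrt(65)/5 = -6086977.72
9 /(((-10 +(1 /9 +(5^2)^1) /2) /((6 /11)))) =486 /253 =1.92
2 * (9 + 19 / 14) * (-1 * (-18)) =2610 / 7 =372.86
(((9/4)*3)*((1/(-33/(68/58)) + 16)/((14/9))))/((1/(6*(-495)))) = -83532465/406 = -205744.99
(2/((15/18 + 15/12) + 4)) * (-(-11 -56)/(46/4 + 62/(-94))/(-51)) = -50384/1264579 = -0.04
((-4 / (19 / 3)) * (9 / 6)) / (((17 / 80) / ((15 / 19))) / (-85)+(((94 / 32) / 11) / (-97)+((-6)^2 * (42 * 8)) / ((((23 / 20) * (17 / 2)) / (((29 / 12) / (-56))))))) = 22528638000 / 1270041492121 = 0.02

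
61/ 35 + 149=5276/ 35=150.74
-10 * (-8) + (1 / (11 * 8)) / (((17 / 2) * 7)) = 418881 / 5236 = 80.00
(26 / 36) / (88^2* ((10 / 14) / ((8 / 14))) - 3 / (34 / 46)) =221 / 2960838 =0.00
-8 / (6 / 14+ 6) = -56 / 45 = -1.24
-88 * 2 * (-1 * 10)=1760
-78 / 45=-26 / 15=-1.73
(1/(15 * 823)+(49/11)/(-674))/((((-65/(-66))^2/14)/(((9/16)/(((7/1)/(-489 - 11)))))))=177454827/46872319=3.79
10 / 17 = 0.59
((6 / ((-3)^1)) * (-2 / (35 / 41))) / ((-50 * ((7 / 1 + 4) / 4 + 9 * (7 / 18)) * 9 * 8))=-41 / 196875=-0.00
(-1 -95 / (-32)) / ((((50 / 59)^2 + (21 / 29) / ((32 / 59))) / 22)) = 139915314 / 6632959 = 21.09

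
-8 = -8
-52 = -52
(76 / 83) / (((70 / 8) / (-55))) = -3344 / 581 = -5.76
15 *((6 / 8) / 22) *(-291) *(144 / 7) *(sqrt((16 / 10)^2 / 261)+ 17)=-52343.04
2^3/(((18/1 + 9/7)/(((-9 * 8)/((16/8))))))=-224/15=-14.93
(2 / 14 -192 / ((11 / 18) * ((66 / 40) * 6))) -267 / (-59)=-1352632 / 49973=-27.07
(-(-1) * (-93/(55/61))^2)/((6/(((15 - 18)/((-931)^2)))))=-32182929/5243904050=-0.01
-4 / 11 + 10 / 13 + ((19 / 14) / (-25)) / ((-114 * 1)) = 0.41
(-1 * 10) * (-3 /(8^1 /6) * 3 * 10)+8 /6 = 676.33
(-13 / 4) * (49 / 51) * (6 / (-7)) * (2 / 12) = 91 / 204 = 0.45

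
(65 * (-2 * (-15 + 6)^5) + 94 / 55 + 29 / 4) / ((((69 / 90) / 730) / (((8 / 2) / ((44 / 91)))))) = 168280811903295 / 2783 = 60467413547.72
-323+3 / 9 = -968 / 3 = -322.67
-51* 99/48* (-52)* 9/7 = 196911/28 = 7032.54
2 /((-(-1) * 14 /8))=8 /7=1.14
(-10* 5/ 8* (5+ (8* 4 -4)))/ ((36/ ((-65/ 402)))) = 17875/ 19296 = 0.93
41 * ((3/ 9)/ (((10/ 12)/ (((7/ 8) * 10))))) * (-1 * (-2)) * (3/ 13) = 861/ 13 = 66.23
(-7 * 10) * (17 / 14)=-85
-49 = -49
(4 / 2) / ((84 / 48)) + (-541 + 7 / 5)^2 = 50954628 / 175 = 291169.30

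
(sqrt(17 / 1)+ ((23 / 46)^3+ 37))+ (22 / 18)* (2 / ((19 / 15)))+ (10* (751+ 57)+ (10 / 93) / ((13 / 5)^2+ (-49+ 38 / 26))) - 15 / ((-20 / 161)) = sqrt(17)+ 514560287631 / 62448136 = 8243.93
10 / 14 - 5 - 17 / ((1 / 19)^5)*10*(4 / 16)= -1473278965 / 14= -105234211.79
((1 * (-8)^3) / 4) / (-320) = 2 / 5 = 0.40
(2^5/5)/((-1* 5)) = -32/25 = -1.28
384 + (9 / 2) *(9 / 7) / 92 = 494673 / 1288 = 384.06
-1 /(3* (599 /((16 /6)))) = -8 /5391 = -0.00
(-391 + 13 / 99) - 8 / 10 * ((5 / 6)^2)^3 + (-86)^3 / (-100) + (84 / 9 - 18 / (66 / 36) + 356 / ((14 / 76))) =7901.51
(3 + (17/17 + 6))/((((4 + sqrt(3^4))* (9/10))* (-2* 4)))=-25/234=-0.11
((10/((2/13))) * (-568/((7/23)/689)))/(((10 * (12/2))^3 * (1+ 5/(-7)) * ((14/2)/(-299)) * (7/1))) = 4373407519/529200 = 8264.19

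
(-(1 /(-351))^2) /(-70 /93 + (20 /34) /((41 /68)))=-1271 /34906950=-0.00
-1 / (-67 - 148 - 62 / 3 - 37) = 3 / 818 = 0.00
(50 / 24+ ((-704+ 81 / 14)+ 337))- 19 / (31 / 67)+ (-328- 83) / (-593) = -616900393 / 1544172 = -399.50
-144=-144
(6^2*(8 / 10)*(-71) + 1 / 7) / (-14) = 71563 / 490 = 146.05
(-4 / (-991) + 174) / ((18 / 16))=1379504 / 8919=154.67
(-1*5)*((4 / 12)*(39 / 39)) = -5 / 3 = -1.67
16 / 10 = 8 / 5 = 1.60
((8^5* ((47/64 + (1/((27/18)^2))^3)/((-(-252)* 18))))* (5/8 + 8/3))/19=24242888/23560551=1.03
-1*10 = -10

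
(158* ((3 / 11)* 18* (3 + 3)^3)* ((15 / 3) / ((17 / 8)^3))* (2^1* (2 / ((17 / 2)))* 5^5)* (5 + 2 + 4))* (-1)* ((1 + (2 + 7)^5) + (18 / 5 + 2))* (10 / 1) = -69653935300608000000 / 83521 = -833969125137486.38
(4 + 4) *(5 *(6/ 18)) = 40/ 3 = 13.33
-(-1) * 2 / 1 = 2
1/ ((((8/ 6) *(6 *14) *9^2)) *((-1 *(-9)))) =1/ 81648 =0.00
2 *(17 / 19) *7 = 238 / 19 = 12.53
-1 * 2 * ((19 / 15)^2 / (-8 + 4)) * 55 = 3971 / 90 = 44.12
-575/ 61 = -9.43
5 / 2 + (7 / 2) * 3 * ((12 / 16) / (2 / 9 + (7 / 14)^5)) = 4901 / 146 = 33.57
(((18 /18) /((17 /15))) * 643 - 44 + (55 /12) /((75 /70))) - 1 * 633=-32243 /306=-105.37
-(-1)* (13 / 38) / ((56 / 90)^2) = 26325 / 29792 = 0.88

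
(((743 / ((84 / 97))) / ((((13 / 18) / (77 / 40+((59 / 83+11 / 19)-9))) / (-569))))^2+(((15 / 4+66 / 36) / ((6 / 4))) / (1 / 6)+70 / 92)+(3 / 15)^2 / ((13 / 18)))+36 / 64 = 2838328534936231773609786773 / 185600506041600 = 15292676703694.20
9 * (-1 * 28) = -252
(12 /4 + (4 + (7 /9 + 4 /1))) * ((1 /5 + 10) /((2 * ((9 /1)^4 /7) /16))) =100912 /98415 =1.03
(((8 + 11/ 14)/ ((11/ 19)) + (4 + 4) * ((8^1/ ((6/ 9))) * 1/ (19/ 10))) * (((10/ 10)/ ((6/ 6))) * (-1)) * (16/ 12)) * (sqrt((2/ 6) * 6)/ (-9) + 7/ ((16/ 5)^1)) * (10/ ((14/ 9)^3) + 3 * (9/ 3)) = -5124237165/ 2293984 + 113871937 * sqrt(2)/ 1003618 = -2073.31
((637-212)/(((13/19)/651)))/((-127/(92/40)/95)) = -2297232525/3302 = -695709.43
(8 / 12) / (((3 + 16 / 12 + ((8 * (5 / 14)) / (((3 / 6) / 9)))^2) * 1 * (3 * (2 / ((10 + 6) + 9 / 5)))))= 4361 / 5841555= 0.00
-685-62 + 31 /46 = -34331 /46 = -746.33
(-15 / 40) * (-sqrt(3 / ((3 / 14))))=3 * sqrt(14) / 8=1.40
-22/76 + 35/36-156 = -155.32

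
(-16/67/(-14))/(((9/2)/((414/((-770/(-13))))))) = 4784/180565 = 0.03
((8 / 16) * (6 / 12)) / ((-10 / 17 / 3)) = -51 / 40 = -1.28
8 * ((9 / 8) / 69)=3 / 23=0.13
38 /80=19 /40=0.48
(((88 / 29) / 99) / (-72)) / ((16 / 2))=-1 / 18792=-0.00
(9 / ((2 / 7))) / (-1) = -63 / 2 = -31.50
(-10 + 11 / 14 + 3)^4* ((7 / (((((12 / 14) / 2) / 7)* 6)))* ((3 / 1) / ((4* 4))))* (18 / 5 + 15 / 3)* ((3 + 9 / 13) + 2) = 30382669917 / 116480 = 260840.23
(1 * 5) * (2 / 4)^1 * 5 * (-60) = -750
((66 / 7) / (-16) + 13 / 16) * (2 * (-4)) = -25 / 14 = -1.79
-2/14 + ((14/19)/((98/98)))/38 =-312/2527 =-0.12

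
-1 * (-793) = 793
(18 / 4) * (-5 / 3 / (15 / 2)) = -1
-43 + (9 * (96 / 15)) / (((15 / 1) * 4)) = -42.04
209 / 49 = 4.27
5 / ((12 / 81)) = 135 / 4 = 33.75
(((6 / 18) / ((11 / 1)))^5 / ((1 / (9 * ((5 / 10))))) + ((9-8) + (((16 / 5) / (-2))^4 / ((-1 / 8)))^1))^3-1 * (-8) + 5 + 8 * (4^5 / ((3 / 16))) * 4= 6222848948671970554892094642178627 / 160587452575406755142578125000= 38750.53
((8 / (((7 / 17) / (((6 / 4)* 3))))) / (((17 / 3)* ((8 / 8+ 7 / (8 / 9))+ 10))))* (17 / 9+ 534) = 66144 / 151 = 438.04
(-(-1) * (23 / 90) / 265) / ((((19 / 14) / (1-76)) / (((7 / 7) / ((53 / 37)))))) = -5957 / 160113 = -0.04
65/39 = 5/3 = 1.67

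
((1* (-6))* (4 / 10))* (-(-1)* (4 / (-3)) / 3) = 16 / 15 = 1.07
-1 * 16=-16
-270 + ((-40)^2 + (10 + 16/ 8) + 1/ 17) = 22815/ 17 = 1342.06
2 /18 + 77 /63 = 4 /3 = 1.33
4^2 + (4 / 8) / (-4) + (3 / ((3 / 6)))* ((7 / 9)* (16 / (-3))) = -9.01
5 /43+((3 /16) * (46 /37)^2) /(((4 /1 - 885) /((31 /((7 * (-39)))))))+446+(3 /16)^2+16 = 462.15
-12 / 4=-3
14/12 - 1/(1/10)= -53/6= -8.83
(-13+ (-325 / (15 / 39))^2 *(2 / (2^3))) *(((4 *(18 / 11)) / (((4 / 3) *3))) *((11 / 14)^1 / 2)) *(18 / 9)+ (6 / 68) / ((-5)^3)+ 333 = 13674547083 / 59500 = 229824.32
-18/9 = -2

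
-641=-641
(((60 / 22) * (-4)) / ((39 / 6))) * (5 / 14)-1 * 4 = -4604 / 1001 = -4.60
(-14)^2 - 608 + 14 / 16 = -3289 / 8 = -411.12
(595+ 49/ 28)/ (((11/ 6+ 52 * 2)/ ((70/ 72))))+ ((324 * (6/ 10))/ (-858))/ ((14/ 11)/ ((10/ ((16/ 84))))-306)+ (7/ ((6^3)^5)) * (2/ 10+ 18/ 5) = 537181387860467836069/ 97977600814456995840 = 5.48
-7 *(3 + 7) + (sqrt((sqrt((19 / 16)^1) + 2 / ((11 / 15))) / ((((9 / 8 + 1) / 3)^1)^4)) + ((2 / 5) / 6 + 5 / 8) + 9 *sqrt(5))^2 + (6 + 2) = -62 + (263857 + 34560 *sqrt(11) *sqrt(11 *sqrt(19) + 120) + 3433320 *sqrt(5))^2 / 145526990400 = 548.59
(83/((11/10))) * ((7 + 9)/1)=13280/11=1207.27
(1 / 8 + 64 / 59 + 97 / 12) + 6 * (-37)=-301193 / 1416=-212.71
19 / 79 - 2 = -139 / 79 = -1.76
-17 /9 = -1.89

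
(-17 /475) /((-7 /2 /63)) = 0.64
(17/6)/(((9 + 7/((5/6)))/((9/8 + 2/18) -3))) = -10795/37584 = -0.29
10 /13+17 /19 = 411 /247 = 1.66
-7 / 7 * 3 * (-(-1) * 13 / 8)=-39 / 8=-4.88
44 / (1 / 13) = 572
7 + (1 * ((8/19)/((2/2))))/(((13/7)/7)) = 2121/247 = 8.59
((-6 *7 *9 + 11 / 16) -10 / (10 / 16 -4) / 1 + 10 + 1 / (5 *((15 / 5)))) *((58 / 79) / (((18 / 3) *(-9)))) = 22818679 / 4607280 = 4.95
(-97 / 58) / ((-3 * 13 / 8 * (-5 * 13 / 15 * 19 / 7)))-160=-14901756 / 93119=-160.03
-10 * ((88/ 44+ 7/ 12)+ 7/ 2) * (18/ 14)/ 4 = -1095/ 56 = -19.55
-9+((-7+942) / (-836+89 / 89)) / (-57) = -85484 / 9519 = -8.98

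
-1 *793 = -793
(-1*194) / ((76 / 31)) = -3007 / 38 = -79.13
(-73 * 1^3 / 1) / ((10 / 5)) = -73 / 2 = -36.50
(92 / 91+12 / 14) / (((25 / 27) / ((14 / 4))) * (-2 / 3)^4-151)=-371790 / 30041167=-0.01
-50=-50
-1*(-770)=770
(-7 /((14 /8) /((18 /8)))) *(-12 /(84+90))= 18 /29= 0.62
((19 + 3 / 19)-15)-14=-187 / 19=-9.84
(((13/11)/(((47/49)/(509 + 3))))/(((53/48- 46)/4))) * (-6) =375717888/1114135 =337.23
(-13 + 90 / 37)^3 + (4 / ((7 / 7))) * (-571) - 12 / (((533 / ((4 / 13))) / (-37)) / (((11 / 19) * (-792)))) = -23884256681209 / 6668518103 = -3581.64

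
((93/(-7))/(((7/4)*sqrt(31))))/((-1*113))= 12*sqrt(31)/5537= 0.01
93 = 93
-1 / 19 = -0.05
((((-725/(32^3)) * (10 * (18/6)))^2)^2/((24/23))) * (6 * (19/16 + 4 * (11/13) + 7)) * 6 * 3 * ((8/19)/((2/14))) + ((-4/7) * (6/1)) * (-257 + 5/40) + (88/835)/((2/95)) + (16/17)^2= 37805177693501701075688698591/24051881511839200484261888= 1571.82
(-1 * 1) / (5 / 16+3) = -16 / 53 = -0.30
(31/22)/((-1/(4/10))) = -31/55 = -0.56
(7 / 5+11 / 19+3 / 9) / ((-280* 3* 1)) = -659 / 239400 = -0.00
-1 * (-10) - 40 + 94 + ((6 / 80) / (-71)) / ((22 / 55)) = 72701 / 1136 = 64.00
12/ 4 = 3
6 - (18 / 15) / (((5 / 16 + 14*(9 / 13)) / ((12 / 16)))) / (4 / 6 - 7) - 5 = 200503 / 197695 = 1.01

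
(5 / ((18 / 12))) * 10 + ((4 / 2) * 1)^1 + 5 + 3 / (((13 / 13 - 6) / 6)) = 551 / 15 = 36.73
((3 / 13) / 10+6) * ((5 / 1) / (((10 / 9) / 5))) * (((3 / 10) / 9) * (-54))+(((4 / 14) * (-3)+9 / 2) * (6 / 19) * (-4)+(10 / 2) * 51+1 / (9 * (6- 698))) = 87003388 / 13460265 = 6.46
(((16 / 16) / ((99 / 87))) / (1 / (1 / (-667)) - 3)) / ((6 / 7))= -203 / 132660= -0.00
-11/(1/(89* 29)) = -28391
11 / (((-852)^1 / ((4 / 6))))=-11 / 1278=-0.01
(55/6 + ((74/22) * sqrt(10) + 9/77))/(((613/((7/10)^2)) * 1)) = 30023/4045800 + 1813 * sqrt(10)/674300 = 0.02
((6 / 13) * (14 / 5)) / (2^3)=21 / 130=0.16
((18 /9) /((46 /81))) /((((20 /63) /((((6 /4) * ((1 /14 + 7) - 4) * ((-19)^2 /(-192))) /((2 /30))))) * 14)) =-33948801 /329728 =-102.96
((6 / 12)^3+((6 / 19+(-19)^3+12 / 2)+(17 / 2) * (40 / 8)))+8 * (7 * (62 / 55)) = -56404351 / 8360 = -6746.93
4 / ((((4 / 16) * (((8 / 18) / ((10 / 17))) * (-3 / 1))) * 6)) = -20 / 17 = -1.18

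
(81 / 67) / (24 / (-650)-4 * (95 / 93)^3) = -21174698025 / 75324065528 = -0.28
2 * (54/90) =1.20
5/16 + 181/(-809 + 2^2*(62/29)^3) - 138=-41437218511/300438224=-137.92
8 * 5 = 40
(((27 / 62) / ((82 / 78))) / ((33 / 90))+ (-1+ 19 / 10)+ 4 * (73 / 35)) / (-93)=-10151357 / 91016310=-0.11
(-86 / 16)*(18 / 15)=-129 / 20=-6.45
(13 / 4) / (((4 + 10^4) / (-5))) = -65 / 40016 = -0.00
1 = 1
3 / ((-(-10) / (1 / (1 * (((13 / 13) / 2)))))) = 3 / 5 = 0.60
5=5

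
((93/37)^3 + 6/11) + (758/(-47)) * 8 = -2948620997/26187601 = -112.60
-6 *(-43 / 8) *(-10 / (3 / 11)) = -2365 / 2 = -1182.50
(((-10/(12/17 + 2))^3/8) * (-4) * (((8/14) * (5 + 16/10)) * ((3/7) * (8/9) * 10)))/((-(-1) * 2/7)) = 108086000/85169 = 1269.08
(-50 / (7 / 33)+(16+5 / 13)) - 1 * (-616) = 36097 / 91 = 396.67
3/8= 0.38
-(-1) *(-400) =-400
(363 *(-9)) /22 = -297 /2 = -148.50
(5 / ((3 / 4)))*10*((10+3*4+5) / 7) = 1800 / 7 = 257.14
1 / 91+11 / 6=1007 / 546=1.84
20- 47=-27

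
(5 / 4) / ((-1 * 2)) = -5 / 8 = -0.62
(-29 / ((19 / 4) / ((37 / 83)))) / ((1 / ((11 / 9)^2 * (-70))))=284.59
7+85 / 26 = 267 / 26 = 10.27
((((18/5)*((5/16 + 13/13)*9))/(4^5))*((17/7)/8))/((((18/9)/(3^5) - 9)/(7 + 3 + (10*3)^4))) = -81311476833/71598080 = -1135.67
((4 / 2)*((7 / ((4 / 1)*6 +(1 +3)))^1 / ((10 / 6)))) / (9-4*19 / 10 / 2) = 3 / 52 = 0.06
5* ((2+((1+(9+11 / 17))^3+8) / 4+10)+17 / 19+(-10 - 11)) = 551927235 / 373388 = 1478.16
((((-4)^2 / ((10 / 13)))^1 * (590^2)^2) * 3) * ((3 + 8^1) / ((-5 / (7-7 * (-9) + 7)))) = -1280872914921600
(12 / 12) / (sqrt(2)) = 0.71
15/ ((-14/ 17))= -255/ 14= -18.21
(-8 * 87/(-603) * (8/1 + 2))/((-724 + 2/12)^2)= 27840/1263730483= 0.00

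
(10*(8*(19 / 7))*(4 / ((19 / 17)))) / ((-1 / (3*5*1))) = -81600 / 7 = -11657.14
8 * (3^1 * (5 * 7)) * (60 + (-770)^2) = 498086400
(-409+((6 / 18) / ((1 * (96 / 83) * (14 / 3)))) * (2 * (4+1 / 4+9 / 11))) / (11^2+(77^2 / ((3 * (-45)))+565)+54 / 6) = -543366135 / 866302976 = -0.63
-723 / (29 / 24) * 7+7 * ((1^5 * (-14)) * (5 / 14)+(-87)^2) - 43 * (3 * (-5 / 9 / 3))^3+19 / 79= 81448002352 / 1670139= 48767.20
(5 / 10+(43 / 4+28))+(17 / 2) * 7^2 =1823 / 4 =455.75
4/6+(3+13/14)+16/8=277/42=6.60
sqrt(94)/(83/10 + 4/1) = 10 *sqrt(94)/123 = 0.79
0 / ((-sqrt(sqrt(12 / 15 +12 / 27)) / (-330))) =0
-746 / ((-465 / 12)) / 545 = 2984 / 84475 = 0.04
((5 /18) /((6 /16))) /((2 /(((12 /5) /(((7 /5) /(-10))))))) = -400 /63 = -6.35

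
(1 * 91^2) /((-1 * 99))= -8281 /99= -83.65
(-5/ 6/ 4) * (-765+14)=3755/ 24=156.46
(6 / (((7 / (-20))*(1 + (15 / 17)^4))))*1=-5011260 / 469511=-10.67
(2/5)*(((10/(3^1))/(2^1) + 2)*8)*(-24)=-1408/5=-281.60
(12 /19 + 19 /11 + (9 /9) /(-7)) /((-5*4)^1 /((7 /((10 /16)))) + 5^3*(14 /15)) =19452 /1008425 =0.02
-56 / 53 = -1.06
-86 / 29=-2.97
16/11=1.45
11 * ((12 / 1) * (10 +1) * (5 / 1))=7260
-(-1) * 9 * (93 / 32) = 26.16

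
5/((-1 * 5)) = -1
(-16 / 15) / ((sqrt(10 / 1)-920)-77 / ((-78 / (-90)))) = 2704 * sqrt(10) / 2580023025+ 545584 / 516004605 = 0.00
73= 73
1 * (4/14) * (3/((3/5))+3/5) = 8/5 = 1.60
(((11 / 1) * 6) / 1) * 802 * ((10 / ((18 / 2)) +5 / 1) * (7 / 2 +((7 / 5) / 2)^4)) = 604911307 / 500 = 1209822.61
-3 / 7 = -0.43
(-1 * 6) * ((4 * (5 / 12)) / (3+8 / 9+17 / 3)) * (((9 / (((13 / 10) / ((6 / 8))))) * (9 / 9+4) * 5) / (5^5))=-243 / 5590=-0.04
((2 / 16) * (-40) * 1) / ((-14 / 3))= 15 / 14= 1.07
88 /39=2.26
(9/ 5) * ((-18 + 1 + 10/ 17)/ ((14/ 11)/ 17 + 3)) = -27621/ 2875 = -9.61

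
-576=-576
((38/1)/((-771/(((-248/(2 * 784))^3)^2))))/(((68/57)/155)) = -49660268470355/495391406335336448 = -0.00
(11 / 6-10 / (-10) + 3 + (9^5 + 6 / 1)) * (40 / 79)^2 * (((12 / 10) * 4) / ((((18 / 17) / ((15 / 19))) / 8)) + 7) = 191924084000 / 355737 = 539511.17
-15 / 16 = -0.94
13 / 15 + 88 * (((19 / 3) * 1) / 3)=186.64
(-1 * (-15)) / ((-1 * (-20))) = 0.75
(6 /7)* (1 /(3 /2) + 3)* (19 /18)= 209 /63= 3.32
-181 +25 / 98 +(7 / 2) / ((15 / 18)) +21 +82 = -36037 / 490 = -73.54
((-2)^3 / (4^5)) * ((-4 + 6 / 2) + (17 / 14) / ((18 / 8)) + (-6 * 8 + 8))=2549 / 8064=0.32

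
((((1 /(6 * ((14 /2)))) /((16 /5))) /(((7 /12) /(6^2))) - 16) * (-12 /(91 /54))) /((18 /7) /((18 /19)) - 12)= -493452 /41405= -11.92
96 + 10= 106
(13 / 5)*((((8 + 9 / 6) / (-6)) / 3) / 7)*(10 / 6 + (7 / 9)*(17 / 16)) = -88673 / 181440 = -0.49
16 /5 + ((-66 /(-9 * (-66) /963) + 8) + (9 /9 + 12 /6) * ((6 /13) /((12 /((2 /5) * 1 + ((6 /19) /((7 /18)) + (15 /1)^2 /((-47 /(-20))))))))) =-34379404 /406315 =-84.61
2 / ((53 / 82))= 164 / 53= 3.09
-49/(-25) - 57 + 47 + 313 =7624/25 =304.96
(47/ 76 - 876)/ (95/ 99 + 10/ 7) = -366.55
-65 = -65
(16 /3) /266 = 8 /399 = 0.02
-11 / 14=-0.79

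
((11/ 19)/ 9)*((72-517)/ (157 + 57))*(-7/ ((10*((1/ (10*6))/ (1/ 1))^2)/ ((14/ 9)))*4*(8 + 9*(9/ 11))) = 589607200/ 18297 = 32224.26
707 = 707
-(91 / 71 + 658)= -46809 / 71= -659.28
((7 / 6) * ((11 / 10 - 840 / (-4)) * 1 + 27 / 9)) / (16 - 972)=-14987 / 57360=-0.26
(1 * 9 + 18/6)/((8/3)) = 4.50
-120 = -120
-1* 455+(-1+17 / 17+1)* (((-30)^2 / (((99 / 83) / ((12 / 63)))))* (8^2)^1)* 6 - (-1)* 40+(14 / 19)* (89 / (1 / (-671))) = 15758173 / 1463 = 10771.14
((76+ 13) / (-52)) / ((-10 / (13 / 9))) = 89 / 360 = 0.25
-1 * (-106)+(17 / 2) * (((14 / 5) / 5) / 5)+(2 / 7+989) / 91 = 9381678 / 79625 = 117.82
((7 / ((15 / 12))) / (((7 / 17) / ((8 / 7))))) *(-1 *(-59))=32096 / 35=917.03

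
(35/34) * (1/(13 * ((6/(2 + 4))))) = 35/442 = 0.08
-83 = -83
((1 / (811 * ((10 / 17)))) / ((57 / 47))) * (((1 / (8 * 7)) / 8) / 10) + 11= 22780666399 / 2070969600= 11.00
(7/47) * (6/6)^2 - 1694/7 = -11367/47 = -241.85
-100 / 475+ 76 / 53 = 1232 / 1007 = 1.22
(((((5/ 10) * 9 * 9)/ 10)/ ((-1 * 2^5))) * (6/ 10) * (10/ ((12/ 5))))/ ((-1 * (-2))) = -81/ 512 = -0.16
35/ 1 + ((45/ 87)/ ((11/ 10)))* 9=12515/ 319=39.23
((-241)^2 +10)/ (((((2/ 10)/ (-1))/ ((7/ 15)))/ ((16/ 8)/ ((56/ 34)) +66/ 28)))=-1452275/ 3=-484091.67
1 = 1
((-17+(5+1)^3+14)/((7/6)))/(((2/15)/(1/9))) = 1065/7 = 152.14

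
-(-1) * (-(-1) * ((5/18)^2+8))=2617/324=8.08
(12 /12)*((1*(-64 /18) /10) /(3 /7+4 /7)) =-0.36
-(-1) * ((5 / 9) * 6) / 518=5 / 777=0.01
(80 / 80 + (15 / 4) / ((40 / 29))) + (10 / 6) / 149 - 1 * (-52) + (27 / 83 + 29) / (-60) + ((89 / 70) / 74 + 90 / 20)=6125094435 / 102497696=59.76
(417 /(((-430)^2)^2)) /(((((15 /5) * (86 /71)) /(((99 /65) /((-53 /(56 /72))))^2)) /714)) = 20889248457 /17446998767350750000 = 0.00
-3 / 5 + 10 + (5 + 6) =102 / 5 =20.40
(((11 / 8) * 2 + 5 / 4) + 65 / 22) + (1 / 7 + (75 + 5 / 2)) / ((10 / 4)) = 29269 / 770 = 38.01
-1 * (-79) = 79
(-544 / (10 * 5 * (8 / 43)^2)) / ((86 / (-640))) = 2339.20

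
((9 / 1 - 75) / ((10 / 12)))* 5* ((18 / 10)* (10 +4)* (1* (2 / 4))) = -24948 / 5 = -4989.60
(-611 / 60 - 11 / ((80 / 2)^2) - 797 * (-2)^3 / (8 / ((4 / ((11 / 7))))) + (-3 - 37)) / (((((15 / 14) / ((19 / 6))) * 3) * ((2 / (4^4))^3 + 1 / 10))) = 19492.16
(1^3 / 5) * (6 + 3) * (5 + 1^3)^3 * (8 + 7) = 5832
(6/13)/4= 3/26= 0.12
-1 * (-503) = 503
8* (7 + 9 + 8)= 192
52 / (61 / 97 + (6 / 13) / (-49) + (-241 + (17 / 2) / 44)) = -282746464 / 1306002499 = -0.22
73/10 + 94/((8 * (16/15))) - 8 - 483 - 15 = -487.68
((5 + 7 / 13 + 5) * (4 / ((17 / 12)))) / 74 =3288 / 8177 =0.40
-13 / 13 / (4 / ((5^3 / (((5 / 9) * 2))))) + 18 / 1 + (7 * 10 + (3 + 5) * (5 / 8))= 519 / 8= 64.88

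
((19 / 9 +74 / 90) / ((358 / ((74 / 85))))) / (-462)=-74 / 4792725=-0.00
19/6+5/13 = 277/78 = 3.55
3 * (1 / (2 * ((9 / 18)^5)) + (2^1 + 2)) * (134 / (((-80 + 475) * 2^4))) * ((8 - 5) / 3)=201 / 158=1.27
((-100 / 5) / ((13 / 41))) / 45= -164 / 117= -1.40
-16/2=-8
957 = 957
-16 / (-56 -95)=16 / 151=0.11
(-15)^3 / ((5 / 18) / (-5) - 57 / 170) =2581875 / 299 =8635.03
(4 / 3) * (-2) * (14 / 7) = -16 / 3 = -5.33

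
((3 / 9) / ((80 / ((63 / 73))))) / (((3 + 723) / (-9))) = -63 / 1413280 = -0.00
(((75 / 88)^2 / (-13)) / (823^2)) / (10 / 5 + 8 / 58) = -163125 / 4227660035456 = -0.00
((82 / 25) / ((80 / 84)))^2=741321 / 62500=11.86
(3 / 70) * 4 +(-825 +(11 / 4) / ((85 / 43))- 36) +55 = -1914561 / 2380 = -804.44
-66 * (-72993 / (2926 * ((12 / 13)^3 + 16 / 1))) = 481096863 / 4905040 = 98.08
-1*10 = -10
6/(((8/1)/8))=6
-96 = -96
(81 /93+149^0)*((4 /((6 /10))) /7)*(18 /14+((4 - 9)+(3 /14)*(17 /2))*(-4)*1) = 2320 /93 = 24.95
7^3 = 343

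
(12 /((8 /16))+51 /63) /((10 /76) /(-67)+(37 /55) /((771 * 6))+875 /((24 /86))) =112497581460 /14217386436239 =0.01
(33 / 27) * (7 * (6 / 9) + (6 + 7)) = 21.59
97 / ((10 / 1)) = 97 / 10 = 9.70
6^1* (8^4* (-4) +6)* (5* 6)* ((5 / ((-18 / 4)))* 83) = 271874800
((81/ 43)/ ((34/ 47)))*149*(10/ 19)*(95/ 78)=4727025/ 19006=248.71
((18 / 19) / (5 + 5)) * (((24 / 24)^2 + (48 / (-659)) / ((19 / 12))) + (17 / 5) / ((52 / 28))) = 20397816 / 77317175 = 0.26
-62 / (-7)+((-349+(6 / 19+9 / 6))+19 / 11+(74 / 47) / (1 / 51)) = -35247153 / 137522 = -256.30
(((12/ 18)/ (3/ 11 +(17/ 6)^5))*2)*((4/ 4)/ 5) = 0.00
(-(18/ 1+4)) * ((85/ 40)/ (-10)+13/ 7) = -10131/ 280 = -36.18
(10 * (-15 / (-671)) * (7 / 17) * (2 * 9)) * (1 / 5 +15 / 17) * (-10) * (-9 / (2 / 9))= 140842800 / 193919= 726.30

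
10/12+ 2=17/6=2.83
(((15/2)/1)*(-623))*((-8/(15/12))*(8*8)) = 1913856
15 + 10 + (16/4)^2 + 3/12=165/4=41.25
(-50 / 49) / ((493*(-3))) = 50 / 72471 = 0.00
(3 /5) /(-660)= -1 /1100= -0.00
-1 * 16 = -16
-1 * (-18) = 18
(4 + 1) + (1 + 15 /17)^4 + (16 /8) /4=3015883 /167042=18.05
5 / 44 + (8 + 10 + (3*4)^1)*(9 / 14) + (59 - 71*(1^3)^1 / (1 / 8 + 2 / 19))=-354113 / 1540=-229.94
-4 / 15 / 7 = -0.04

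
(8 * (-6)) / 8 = -6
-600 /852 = -0.70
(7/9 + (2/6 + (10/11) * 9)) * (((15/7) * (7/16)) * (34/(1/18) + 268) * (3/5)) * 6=27600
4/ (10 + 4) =2/ 7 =0.29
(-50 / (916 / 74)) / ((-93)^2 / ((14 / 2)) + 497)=-6475 / 2777312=-0.00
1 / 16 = 0.06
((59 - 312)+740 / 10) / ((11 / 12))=-2148 / 11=-195.27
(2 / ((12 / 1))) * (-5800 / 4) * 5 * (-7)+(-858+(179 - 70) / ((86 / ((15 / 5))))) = 1961867 / 258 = 7604.14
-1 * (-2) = 2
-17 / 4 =-4.25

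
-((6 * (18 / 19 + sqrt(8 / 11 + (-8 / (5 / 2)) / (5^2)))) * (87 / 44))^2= -12652862661 / 60061375-1226178 * sqrt(11330) / 632225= -417.11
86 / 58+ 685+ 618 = 37830 / 29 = 1304.48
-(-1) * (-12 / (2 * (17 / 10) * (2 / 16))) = -480 / 17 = -28.24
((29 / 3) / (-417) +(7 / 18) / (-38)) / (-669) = 353 / 7067316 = 0.00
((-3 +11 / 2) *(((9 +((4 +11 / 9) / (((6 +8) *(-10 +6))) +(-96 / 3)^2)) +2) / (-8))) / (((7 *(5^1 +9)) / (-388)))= 252972605 / 197568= 1280.43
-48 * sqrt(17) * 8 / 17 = -384 * sqrt(17) / 17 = -93.13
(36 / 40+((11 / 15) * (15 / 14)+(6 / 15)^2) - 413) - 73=-84727 / 175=-484.15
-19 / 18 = -1.06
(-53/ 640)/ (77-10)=-53/ 42880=-0.00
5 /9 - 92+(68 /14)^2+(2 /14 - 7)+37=-16630 /441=-37.71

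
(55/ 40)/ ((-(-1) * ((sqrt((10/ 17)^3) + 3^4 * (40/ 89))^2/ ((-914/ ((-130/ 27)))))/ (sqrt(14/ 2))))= -58847861922725691 * sqrt(1190)/ 157130622055149886000 + 9526576809410168931 * sqrt(7)/ 48347883709276888000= 0.51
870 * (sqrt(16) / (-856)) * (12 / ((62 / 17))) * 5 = -221850 / 3317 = -66.88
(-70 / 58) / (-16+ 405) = -35 / 11281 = -0.00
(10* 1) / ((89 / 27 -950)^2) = 7290 / 653364721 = 0.00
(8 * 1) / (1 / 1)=8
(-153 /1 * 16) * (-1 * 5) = 12240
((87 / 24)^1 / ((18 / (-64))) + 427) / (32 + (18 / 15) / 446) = 4155605 / 321147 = 12.94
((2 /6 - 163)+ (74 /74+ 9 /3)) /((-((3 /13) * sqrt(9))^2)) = 331.05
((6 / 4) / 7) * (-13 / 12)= -13 / 56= -0.23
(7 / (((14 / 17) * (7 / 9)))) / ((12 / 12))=153 / 14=10.93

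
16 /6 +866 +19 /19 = 2609 /3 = 869.67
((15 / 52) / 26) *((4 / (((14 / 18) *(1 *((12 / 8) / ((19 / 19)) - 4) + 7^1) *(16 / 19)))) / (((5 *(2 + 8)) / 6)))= 171 / 94640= 0.00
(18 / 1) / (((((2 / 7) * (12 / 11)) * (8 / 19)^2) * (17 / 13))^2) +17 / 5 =653552818341 / 189399040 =3450.67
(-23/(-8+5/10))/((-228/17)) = -391/1710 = -0.23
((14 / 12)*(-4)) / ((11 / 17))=-7.21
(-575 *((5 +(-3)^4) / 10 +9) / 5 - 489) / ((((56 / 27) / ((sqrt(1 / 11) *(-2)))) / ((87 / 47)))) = 843291 *sqrt(11) / 2068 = 1352.46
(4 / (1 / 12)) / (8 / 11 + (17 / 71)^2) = 2661648 / 43507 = 61.18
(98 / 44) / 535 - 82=-965091 / 11770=-82.00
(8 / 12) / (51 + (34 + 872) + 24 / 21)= 0.00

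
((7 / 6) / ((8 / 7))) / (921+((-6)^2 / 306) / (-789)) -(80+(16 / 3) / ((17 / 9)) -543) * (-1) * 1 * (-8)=12369977654967 / 3360116912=3681.41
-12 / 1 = -12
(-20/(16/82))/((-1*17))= 205/34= 6.03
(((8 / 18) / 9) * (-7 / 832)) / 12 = -7 / 202176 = -0.00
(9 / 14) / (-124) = -0.01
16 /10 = 8 /5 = 1.60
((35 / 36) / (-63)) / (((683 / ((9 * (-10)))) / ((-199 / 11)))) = -4975 / 135234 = -0.04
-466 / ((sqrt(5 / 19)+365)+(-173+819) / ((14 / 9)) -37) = -161235767 / 257176363+11417*sqrt(95) / 257176363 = -0.63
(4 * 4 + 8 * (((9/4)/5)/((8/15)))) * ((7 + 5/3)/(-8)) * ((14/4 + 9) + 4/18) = -270907/864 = -313.55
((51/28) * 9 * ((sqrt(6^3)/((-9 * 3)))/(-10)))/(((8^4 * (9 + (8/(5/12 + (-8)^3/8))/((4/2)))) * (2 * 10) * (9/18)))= 1853 * sqrt(6)/1862041600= 0.00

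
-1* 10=-10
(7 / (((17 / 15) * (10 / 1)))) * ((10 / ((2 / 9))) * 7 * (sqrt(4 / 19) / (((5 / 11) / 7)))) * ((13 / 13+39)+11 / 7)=4234923 * sqrt(19) / 323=57150.47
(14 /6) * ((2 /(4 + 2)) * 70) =490 /9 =54.44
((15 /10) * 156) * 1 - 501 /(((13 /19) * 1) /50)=-472908 /13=-36377.54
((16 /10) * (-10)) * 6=-96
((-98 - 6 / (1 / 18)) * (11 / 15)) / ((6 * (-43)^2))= -1133 / 83205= -0.01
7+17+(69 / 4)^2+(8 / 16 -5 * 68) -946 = -15423 / 16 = -963.94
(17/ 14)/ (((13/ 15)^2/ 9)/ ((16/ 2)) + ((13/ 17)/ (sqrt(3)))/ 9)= 20.41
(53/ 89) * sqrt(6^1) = 53 * sqrt(6)/ 89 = 1.46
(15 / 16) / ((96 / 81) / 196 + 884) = 3969 / 3742528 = 0.00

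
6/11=0.55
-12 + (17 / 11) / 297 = -11.99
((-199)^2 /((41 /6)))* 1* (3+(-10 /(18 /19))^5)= -612835947722056 /807003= -759397360.01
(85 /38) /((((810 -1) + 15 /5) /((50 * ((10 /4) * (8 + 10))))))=95625 /15428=6.20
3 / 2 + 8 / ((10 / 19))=167 / 10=16.70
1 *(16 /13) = 16 /13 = 1.23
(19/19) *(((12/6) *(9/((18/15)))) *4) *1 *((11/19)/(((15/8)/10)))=3520/19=185.26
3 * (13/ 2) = 39/ 2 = 19.50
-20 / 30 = -2 / 3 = -0.67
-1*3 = -3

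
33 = 33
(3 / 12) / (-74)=-1 / 296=-0.00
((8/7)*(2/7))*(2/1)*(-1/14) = -16/343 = -0.05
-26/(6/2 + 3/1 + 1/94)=-2444/565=-4.33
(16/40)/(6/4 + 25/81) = 324/1465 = 0.22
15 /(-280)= -3 /56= -0.05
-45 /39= -1.15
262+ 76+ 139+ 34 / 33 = 478.03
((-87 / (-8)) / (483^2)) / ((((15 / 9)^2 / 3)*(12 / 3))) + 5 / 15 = 20737583 / 62210400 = 0.33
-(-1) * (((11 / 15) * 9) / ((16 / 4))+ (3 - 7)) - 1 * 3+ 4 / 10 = -99 / 20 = -4.95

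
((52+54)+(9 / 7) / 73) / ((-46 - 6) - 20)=-54175 / 36792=-1.47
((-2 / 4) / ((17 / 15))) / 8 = -15 / 272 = -0.06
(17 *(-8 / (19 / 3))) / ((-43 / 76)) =37.95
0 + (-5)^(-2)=1/25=0.04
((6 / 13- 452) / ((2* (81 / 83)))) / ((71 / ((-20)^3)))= 1948840000 / 74763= 26066.90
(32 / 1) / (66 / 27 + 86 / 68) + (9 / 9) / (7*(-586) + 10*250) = 15685649 / 1818270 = 8.63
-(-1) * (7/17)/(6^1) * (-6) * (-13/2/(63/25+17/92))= 104650/105757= 0.99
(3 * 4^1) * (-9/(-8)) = 27/2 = 13.50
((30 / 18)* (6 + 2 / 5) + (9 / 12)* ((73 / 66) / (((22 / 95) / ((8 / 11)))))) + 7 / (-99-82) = 19128107 / 1445466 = 13.23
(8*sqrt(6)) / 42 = 4*sqrt(6) / 21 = 0.47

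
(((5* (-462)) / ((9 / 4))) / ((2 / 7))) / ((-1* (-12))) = -2695 / 9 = -299.44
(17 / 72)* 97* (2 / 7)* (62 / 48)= 51119 / 6048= 8.45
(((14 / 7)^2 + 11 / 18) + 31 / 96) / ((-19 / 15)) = -7105 / 1824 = -3.90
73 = 73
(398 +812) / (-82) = -605 / 41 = -14.76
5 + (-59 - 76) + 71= -59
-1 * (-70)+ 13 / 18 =1273 / 18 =70.72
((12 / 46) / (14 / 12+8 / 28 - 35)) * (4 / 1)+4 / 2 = 63806 / 32407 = 1.97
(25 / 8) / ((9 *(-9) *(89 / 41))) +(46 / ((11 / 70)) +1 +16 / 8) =187595741 / 634392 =295.71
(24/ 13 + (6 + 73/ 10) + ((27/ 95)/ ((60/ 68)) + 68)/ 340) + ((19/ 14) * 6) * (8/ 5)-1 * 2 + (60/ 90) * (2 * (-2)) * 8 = 13077307/ 2593500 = 5.04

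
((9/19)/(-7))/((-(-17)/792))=-7128/2261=-3.15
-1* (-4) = 4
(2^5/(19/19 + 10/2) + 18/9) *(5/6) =55/9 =6.11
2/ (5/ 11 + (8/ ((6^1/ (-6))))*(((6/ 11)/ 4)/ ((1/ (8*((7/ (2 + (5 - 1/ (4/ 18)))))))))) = -110/ 1319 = -0.08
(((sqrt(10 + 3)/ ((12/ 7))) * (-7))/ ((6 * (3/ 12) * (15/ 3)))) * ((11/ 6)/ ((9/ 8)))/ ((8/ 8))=-1078 * sqrt(13)/ 1215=-3.20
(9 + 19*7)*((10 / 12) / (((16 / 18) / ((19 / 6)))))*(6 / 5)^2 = 12141 / 20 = 607.05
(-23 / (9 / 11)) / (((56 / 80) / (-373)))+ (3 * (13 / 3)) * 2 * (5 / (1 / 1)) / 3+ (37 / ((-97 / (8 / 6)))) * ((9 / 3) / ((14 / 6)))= 91798744 / 6111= 15021.89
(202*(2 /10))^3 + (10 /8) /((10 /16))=8242658 /125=65941.26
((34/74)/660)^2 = 289/596336400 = 0.00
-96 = -96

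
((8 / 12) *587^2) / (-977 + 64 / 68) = -11715346 / 49779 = -235.35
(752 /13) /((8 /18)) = 1692 /13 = 130.15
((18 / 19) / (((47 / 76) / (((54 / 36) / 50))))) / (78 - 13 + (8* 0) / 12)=54 / 76375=0.00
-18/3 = -6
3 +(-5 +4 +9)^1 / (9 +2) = 41 / 11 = 3.73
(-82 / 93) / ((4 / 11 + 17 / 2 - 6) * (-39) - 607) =1804 / 1470423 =0.00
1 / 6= 0.17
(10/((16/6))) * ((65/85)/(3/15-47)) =-25/408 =-0.06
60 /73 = 0.82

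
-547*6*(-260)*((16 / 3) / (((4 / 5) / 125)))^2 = 1777750000000 / 3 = 592583333333.33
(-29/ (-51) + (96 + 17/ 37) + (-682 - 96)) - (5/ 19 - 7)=-674.24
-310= -310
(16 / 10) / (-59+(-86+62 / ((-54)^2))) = -11664 / 1056895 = -0.01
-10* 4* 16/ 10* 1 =-64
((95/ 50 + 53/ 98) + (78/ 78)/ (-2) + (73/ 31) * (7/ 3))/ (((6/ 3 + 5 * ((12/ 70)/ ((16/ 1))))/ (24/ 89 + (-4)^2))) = 1962520736/ 33314925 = 58.91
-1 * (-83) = 83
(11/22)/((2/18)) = 9/2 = 4.50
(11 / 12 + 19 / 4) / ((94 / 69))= 391 / 94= 4.16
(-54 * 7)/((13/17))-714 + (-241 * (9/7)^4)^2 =32412002337105/74942413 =432492.11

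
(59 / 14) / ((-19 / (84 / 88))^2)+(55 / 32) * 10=12019709 / 698896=17.20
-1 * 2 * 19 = -38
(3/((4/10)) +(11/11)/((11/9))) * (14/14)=183/22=8.32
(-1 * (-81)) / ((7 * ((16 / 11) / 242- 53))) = -0.22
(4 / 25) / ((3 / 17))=68 / 75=0.91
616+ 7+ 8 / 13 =8107 / 13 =623.62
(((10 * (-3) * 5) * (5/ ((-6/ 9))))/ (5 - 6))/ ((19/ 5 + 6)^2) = -28125/ 2401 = -11.71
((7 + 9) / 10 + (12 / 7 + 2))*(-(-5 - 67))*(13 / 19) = 174096 / 665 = 261.80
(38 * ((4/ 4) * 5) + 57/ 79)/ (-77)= -15067/ 6083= -2.48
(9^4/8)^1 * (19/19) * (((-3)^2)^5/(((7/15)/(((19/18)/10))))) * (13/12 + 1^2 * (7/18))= 14449349349/896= 16126505.97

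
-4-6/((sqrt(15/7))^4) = -5.31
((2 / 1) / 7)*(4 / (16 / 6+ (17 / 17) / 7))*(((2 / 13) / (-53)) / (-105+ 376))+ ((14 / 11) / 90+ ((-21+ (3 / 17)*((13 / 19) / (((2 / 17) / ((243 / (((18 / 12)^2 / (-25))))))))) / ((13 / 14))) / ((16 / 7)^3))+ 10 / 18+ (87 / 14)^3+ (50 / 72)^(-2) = -27808103968912492727 / 3032579221351680000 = -9.17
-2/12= -1/6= -0.17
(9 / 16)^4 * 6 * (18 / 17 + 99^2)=3279876705 / 557056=5887.88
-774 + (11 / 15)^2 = -174029 / 225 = -773.46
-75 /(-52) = 75 /52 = 1.44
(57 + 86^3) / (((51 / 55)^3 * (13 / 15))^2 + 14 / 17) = 7483406523703515625 / 15305350313447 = 488940.56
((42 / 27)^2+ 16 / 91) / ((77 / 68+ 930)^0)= 19132 / 7371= 2.60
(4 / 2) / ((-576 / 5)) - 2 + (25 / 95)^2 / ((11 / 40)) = -2019151 / 1143648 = -1.77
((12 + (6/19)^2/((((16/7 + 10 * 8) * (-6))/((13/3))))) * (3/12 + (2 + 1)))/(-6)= -16217825/2495232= -6.50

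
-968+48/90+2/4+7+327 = -18989/30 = -632.97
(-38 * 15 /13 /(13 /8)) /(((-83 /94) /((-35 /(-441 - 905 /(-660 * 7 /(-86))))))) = 277244352 /118682447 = 2.34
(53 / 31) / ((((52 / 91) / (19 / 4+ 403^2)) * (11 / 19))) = 4579418095 / 5456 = 839336.16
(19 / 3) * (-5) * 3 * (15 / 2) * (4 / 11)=-2850 / 11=-259.09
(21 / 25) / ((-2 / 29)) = -609 / 50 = -12.18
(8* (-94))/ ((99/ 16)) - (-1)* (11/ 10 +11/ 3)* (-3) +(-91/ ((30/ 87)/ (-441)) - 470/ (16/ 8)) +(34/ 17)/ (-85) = 976216081/ 8415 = 116009.04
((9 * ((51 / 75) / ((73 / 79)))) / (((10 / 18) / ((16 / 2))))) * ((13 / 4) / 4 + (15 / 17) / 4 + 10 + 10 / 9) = 21137319 / 18250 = 1158.21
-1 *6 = -6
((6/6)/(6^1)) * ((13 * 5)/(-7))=-65/42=-1.55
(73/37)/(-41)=-0.05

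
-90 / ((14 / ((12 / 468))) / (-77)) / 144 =55 / 624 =0.09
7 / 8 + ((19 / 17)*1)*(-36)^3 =-7091593 / 136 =-52144.07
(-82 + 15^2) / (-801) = -143 / 801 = -0.18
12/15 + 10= 54/5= 10.80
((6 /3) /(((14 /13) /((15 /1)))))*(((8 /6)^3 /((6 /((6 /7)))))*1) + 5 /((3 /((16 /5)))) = 6512 /441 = 14.77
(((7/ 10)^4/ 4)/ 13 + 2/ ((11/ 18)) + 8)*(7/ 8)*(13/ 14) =64506411/ 7040000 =9.16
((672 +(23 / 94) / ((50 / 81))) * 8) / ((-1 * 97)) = -6320526 / 113975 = -55.46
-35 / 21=-5 / 3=-1.67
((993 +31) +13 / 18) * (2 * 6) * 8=295120 / 3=98373.33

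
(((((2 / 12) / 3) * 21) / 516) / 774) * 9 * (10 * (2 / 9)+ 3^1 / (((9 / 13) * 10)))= 1673 / 23963040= 0.00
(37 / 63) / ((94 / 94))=37 / 63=0.59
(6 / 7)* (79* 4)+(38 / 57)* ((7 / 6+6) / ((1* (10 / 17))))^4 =2035649988247 / 136080000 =14959.22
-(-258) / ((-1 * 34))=-129 / 17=-7.59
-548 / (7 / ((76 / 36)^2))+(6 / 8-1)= -349.15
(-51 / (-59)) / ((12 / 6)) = 51 / 118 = 0.43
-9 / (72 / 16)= -2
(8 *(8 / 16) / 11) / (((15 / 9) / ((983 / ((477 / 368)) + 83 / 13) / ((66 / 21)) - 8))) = 51.35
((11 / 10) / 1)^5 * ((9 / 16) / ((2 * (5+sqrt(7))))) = 161051 / 1280000 - 161051 * sqrt(7) / 6400000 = 0.06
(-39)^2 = 1521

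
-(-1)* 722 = 722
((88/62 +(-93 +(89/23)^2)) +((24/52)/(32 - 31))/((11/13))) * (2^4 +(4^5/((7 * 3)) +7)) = -89511142/16399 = -5458.33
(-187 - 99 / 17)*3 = -9834 / 17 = -578.47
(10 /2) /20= 1 /4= 0.25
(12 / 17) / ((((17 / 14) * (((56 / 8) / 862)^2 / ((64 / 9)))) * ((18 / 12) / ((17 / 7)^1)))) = 760877056 / 7497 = 101490.87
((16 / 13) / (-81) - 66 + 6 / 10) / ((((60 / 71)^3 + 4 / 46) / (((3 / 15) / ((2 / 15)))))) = -2835175164683 / 19950215220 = -142.11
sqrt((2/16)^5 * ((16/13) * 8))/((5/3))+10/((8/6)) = 3 * sqrt(13)/1040+15/2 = 7.51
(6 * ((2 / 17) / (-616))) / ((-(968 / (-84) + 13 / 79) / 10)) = -711 / 704803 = -0.00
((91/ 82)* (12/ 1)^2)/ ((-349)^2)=6552/ 4993841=0.00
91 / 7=13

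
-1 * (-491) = 491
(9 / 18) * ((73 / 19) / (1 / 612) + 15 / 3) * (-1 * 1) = -1178.18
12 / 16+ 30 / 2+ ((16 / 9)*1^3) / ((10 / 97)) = 5939 / 180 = 32.99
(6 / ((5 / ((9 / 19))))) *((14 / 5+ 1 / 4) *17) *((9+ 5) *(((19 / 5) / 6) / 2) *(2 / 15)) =17.42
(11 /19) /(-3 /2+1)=-1.16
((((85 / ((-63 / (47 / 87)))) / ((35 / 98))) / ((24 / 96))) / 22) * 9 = -3196 / 957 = -3.34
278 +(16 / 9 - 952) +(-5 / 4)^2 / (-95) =-1839245 / 2736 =-672.24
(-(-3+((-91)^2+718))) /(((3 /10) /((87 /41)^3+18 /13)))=-328026.43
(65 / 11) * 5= 325 / 11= 29.55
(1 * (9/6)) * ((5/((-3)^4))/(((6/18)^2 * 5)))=1/6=0.17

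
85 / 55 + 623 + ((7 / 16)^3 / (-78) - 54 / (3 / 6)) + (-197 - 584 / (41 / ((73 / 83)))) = 3671732712865 / 11959394304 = 307.02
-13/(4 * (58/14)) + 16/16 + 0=25/116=0.22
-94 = -94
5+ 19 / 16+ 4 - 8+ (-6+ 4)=3 / 16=0.19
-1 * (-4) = 4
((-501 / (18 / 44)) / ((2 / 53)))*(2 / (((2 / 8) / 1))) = -778888 / 3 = -259629.33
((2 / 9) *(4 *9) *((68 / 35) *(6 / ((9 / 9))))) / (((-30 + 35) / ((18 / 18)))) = 3264 / 175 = 18.65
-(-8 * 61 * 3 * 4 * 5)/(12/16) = 39040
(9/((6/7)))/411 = 7/274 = 0.03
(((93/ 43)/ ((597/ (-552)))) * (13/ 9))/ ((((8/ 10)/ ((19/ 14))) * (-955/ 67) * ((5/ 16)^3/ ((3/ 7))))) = 48330493952/ 10010620375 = 4.83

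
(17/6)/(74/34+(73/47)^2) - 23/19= -11651369/19645164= -0.59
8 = 8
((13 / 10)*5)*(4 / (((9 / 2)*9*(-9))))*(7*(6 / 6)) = -364 / 729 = -0.50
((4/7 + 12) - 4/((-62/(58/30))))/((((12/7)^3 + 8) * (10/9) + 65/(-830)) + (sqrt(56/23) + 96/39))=33885782266639724148/44639882694428970685 - 174666738932732592 * sqrt(322)/44639882694428970685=0.69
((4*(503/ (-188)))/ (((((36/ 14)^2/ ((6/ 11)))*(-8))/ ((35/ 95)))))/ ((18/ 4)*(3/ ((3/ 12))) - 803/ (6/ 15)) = -172529/ 8289747576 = -0.00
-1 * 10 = -10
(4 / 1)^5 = 1024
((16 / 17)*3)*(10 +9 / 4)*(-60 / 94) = -17640 / 799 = -22.08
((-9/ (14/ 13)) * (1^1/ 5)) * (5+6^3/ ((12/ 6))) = -13221/ 70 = -188.87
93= 93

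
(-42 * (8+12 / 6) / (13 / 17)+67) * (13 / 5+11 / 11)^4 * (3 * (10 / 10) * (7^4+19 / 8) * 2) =-729991372932 / 625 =-1167986196.69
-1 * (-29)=29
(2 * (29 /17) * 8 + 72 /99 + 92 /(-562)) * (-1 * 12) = -17566056 /52547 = -334.29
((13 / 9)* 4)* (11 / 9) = 572 / 81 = 7.06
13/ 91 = 1/ 7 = 0.14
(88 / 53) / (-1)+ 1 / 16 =-1.60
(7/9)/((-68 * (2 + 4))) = -7/3672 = -0.00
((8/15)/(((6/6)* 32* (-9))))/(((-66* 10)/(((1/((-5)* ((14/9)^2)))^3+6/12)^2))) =220960689627864481/315714224539929600000000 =0.00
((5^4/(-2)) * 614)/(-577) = 191875/577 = 332.54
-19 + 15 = -4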